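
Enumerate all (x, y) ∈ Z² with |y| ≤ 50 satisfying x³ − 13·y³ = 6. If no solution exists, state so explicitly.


The equation is x³ - 13y³ = 6. For fixed y, x³ = 13·y³ + 6, so a solution requires the RHS to be a perfect cube.
Strategy: iterate y from -50 to 50, compute RHS = 13·y³ + 6, and check whether it is a (positive or negative) perfect cube.
Check small values of y:
  y = 0: RHS = 6 is not a perfect cube.
  y = 1: RHS = 19 is not a perfect cube.
  y = -1: RHS = -7 is not a perfect cube.
  y = 2: RHS = 110 is not a perfect cube.
  y = -2: RHS = -98 is not a perfect cube.
  y = 3: RHS = 357 is not a perfect cube.
  y = -3: RHS = -345 is not a perfect cube.
Continuing the search up to |y| = 50 finds no solutions either.
No (x, y) in the scanned range satisfies the equation.

No integer solutions with |y| ≤ 50.


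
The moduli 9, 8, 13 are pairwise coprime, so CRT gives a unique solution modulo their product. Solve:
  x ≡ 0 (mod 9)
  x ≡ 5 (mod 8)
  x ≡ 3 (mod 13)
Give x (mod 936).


Moduli 9, 8, 13 are pairwise coprime; by CRT there is a unique solution modulo M = 9 · 8 · 13 = 936.
Solve pairwise, accumulating the modulus:
  Start with x ≡ 0 (mod 9).
  Combine with x ≡ 5 (mod 8): since gcd(9, 8) = 1, we get a unique residue mod 72.
    Write x = 0 + 9·t and substitute into x ≡ 5 (mod 8): 9·t ≡ 5 − 0 = 5 (mod 8).
    Reduce coefficients mod 8: 1·t ≡ 5 (mod 8).
    So t ≡ 5 (mod 8).
    Then x = 0 + 9·5 = 45, valid modulo lcm(9, 8) = 72: x ≡ 45 (mod 72).
  Combine with x ≡ 3 (mod 13): since gcd(72, 13) = 1, we get a unique residue mod 936.
    Write x = 45 + 72·t and substitute into x ≡ 3 (mod 13): 72·t ≡ 3 − 45 = -42 (mod 13).
    Reduce coefficients mod 13: 7·t ≡ 10 (mod 13).
    The inverse of 7 mod 13 is 2 (since 7·2 = 14 = 1·13 + 1), so t ≡ 2·10 = 20 ≡ 7 (mod 13).
    Then x = 45 + 72·7 = 549, valid modulo lcm(72, 13) = 936: x ≡ 549 (mod 936).
Verify: 549 mod 9 = 0 ✓, 549 mod 8 = 5 ✓, 549 mod 13 = 3 ✓.

x ≡ 549 (mod 936).


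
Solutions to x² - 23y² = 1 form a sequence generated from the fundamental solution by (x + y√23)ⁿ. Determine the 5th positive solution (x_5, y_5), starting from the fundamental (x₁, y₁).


Step 1: Find the fundamental solution (x₁, y₁) of x² - 23y² = 1.
  Expand √23 as a continued fraction. a₀ = ⌊√23⌋ = 4; iterate m_{k+1} = d_k·a_k − m_k, d_{k+1} = (23 − m_{k+1}²)/d_k, a_{k+1} = ⌊(a₀ + m_{k+1})/d_{k+1}⌋ (starting m₀ = 0, d₀ = 1), with convergents p_k = a_k·p_{k-1} + p_{k-2}, q_k = a_k·q_{k-1} + q_{k-2} (p₋₁ = 1, q₋₁ = 0):
  k = 0: a₀ = 4; p₀/q₀ = 4/1; p₀² − 23·q₀² = 16 − 23 = -7.
  k = 1: m = 4, d = 7, a = ⌊(4 + 4)/7⌋ = 1; p/q = (1·4 + 1)/(1·1 + 0) = 5/1; p² − 23·q² = 25 − 23 = 2.
  k = 2: m = 3, d = 2, a = ⌊(4 + 3)/2⌋ = 3; p/q = (3·5 + 4)/(3·1 + 1) = 19/4; p² − 23·q² = 361 − 368 = -7.
  k = 3: m = 3, d = 7, a = ⌊(4 + 3)/7⌋ = 1; p/q = (1·19 + 5)/(1·4 + 1) = 24/5; p² − 23·q² = 576 − 575 = 1.
  The first convergent with p² − 23·q² = 1 gives the fundamental solution (x₁, y₁) = (24, 5).
Step 2: Apply the recurrence (x_{n+1}, y_{n+1}) = (x₁x_n + 23y₁y_n, x₁y_n + y₁x_n) repeatedly.
  From (x_1, y_1) = (24, 5): x_2 = 24·24 + 23·5·5 = 1151; y_2 = 24·5 + 5·24 = 240.
  From (x_2, y_2) = (1151, 240): x_3 = 24·1151 + 23·5·240 = 55224; y_3 = 24·240 + 5·1151 = 11515.
  From (x_3, y_3) = (55224, 11515): x_4 = 24·55224 + 23·5·11515 = 2649601; y_4 = 24·11515 + 5·55224 = 552480.
  From (x_4, y_4) = (2649601, 552480): x_5 = 24·2649601 + 23·5·552480 = 127125624; y_5 = 24·552480 + 5·2649601 = 26507525.
Step 3: Verify x_5² - 23·y_5² = 16160924277389376 - 16160924277389375 = 1 (should be 1). ✓

(x_1, y_1) = (24, 5); (x_5, y_5) = (127125624, 26507525).


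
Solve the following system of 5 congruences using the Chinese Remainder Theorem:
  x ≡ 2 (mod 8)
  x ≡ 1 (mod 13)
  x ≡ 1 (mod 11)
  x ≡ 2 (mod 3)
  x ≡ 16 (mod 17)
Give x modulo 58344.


Product of moduli M = 8 · 13 · 11 · 3 · 17 = 58344.
Merge one congruence at a time:
  Start: x ≡ 2 (mod 8).
  Combine with x ≡ 1 (mod 13); new modulus lcm = 104.
    Write x = 2 + 8·t and substitute into x ≡ 1 (mod 13): 8·t ≡ 1 − 2 = -1 (mod 13).
    Reduce coefficients mod 13: 8·t ≡ 12 (mod 13).
    The inverse of 8 mod 13 is 5 (since 8·5 = 40 = 3·13 + 1), so t ≡ 5·12 = 60 ≡ 8 (mod 13).
    Then x = 2 + 8·8 = 66, valid modulo lcm(8, 13) = 104: x ≡ 66 (mod 104).
  Combine with x ≡ 1 (mod 11); new modulus lcm = 1144.
    Write x = 66 + 104·t and substitute into x ≡ 1 (mod 11): 104·t ≡ 1 − 66 = -65 (mod 11).
    Reduce coefficients mod 11: 5·t ≡ 1 (mod 11).
    The inverse of 5 mod 11 is 9 (since 5·9 = 45 = 4·11 + 1), so t ≡ 9·1 = 9 ≡ 9 (mod 11).
    Then x = 66 + 104·9 = 1002, valid modulo lcm(104, 11) = 1144: x ≡ 1002 (mod 1144).
  Combine with x ≡ 2 (mod 3); new modulus lcm = 3432.
    Write x = 1002 + 1144·t and substitute into x ≡ 2 (mod 3): 1144·t ≡ 2 − 1002 = -1000 (mod 3).
    Reduce coefficients mod 3: 1·t ≡ 2 (mod 3).
    So t ≡ 2 (mod 3).
    Then x = 1002 + 1144·2 = 3290, valid modulo lcm(1144, 3) = 3432: x ≡ 3290 (mod 3432).
  Combine with x ≡ 16 (mod 17); new modulus lcm = 58344.
    Write x = 3290 + 3432·t and substitute into x ≡ 16 (mod 17): 3432·t ≡ 16 − 3290 = -3274 (mod 17).
    Reduce coefficients mod 17: 15·t ≡ 7 (mod 17).
    The inverse of 15 mod 17 is 8 (since 15·8 = 120 = 7·17 + 1), so t ≡ 8·7 = 56 ≡ 5 (mod 17).
    Then x = 3290 + 3432·5 = 20450, valid modulo lcm(3432, 17) = 58344: x ≡ 20450 (mod 58344).
Verify against each original: 20450 mod 8 = 2, 20450 mod 13 = 1, 20450 mod 11 = 1, 20450 mod 3 = 2, 20450 mod 17 = 16.

x ≡ 20450 (mod 58344).


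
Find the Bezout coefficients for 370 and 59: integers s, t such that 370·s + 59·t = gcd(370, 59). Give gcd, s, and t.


Euclidean algorithm on (370, 59) — divide until remainder is 0:
  370 = 6 · 59 + 16
  59 = 3 · 16 + 11
  16 = 1 · 11 + 5
  11 = 2 · 5 + 1
  5 = 5 · 1 + 0
gcd(370, 59) = 1.
Track Bezout coefficients alongside the remainders: start with r₀ = 370 = a·1 + b·0 (s = 1, t = 0) and r₁ = 59 = a·0 + b·1 (s = 0, t = 1); each new remainder r_{k+1} = r_{k-1} − q_k·r_k inherits s_{k+1} = s_{k-1} − q_k·s_k, t_{k+1} = t_{k-1} − q_k·t_k, so r_k = a·s_k + b·t_k at every step:
  q = 6: r = 16, s = 1 − 6·0 = 1, t = 0 − 6·1 = -6  (check: 370·1 + 59·(-6) = 16)
  q = 3: r = 11, s = 0 − 3·1 = -3, t = 1 − 3·(-6) = 19  (check: 370·(-3) + 59·19 = 11)
  q = 1: r = 5, s = 1 − 1·(-3) = 4, t = -6 − 1·19 = -25  (check: 370·4 + 59·(-25) = 5)
  q = 2: r = 1, s = -3 − 2·4 = -11, t = 19 − 2·(-25) = 69  (check: 370·(-11) + 59·69 = 1)
The row with r = 1 (the gcd) gives the Bezout coefficients s = -11, t = 69.
Result: 370 · (-11) + 59 · (69) = 1.

gcd(370, 59) = 1; s = -11, t = 69 (check: 370·(-11) + 59·69 = 1).


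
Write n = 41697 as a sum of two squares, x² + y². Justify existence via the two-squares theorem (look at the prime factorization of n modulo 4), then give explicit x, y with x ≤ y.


Step 1: Factor n = 41697 = 3^2 · 41 · 113.
Step 2: Check the mod-4 condition on each prime factor: 3 ≡ 3 (mod 4), exponent 2 (must be even); 41 ≡ 1 (mod 4), exponent 1; 113 ≡ 1 (mod 4), exponent 1.
All primes ≡ 3 (mod 4) appear to even exponent (or don't appear), so by the two-squares theorem n IS expressible as a sum of two squares.
Step 3: Build a representation. Group n = k² · m with k = 3 and m = 41 · 113 = 4633 (a product of primes ≡ 1 (mod 4)); a representation of m scales to one of n via (k·x)² + (k·y)² = k²(x² + y²). Each prime p ≡ 1 (mod 4) is itself a sum of two squares; find a² by testing p − a² for a perfect square:
  41: 41 − 1² = 40, 41 − 2² = 37, 41 − 3² = 32, 41 − 4² = 25 = 5² ⇒ 41 = 4² + 5².
  113: 113 − 1² = 112, 113 − 2² = 109, 113 − 3² = 104, 113 − 4² = 97, 113 − 5² = 88, 113 − 6² = 77, 113 − 7² = 64 = 8² ⇒ 113 = 7² + 8².
  Combine using the Brahmagupta–Fibonacci identity (a² + b²)(c² + d²) = (ac − bd)² + (ad + bc)² = (ac + bd)² + (ad − bc)²:
  41 · 113 = 4633: from (4² + 5²)(7² + 8²), take (4·7 − 5·8, 4·8 + 5·7) = (28 − 40, 32 + 35) = (-12, 67); dropping signs (only squares matter) gives (12, 67); check 12² + 67² = 144 + 4489 = 4633 ✓.
  Scale by k = 3: (3·12, 3·67) = (36, 201).
Step 4: Order so x ≤ y and verify: 36² + 201² = 1296 + 40401 = 41697 = n. ✓

n = 41697 = 36² + 201² (one valid representation with x ≤ y).


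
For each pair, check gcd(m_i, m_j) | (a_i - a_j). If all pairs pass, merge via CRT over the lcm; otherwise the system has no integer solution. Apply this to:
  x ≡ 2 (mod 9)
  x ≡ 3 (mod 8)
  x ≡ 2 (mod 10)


Moduli 9, 8, 10 are not pairwise coprime, so CRT works modulo lcm(m_i) when all pairwise compatibility conditions hold.
Pairwise compatibility: gcd(m_i, m_j) must divide a_i - a_j for every pair.
Merge one congruence at a time:
  Start: x ≡ 2 (mod 9).
  Combine with x ≡ 3 (mod 8): gcd(9, 8) = 1; 3 - 2 = 1, which IS divisible by 1, so compatible.
    Write x = 2 + 9·t and substitute into x ≡ 3 (mod 8): 9·t ≡ 3 − 2 = 1 (mod 8).
    Reduce coefficients mod 8: 1·t ≡ 1 (mod 8).
    So t ≡ 1 (mod 8).
    Then x = 2 + 9·1 = 11, valid modulo lcm(9, 8) = 72: x ≡ 11 (mod 72).
  Combine with x ≡ 2 (mod 10): gcd(72, 10) = 2, and 2 - 11 = -9 is NOT divisible by 2.
    ⇒ system is inconsistent (no integer solution).

No solution (the system is inconsistent).


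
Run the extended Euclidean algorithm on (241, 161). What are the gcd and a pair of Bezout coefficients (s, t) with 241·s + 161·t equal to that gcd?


Euclidean algorithm on (241, 161) — divide until remainder is 0:
  241 = 1 · 161 + 80
  161 = 2 · 80 + 1
  80 = 80 · 1 + 0
gcd(241, 161) = 1.
Track Bezout coefficients alongside the remainders: start with r₀ = 241 = a·1 + b·0 (s = 1, t = 0) and r₁ = 161 = a·0 + b·1 (s = 0, t = 1); each new remainder r_{k+1} = r_{k-1} − q_k·r_k inherits s_{k+1} = s_{k-1} − q_k·s_k, t_{k+1} = t_{k-1} − q_k·t_k, so r_k = a·s_k + b·t_k at every step:
  q = 1: r = 80, s = 1 − 1·0 = 1, t = 0 − 1·1 = -1  (check: 241·1 + 161·(-1) = 80)
  q = 2: r = 1, s = 0 − 2·1 = -2, t = 1 − 2·(-1) = 3  (check: 241·(-2) + 161·3 = 1)
The row with r = 1 (the gcd) gives the Bezout coefficients s = -2, t = 3.
Result: 241 · (-2) + 161 · (3) = 1.

gcd(241, 161) = 1; s = -2, t = 3 (check: 241·(-2) + 161·3 = 1).


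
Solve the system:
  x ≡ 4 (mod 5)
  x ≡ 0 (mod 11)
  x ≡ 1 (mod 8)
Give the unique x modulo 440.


Moduli 5, 11, 8 are pairwise coprime; by CRT there is a unique solution modulo M = 5 · 11 · 8 = 440.
Solve pairwise, accumulating the modulus:
  Start with x ≡ 4 (mod 5).
  Combine with x ≡ 0 (mod 11): since gcd(5, 11) = 1, we get a unique residue mod 55.
    Write x = 4 + 5·t and substitute into x ≡ 0 (mod 11): 5·t ≡ 0 − 4 = -4 (mod 11).
    Reduce coefficients mod 11: 5·t ≡ 7 (mod 11).
    The inverse of 5 mod 11 is 9 (since 5·9 = 45 = 4·11 + 1), so t ≡ 9·7 = 63 ≡ 8 (mod 11).
    Then x = 4 + 5·8 = 44, valid modulo lcm(5, 11) = 55: x ≡ 44 (mod 55).
  Combine with x ≡ 1 (mod 8): since gcd(55, 8) = 1, we get a unique residue mod 440.
    Write x = 44 + 55·t and substitute into x ≡ 1 (mod 8): 55·t ≡ 1 − 44 = -43 (mod 8).
    Reduce coefficients mod 8: 7·t ≡ 5 (mod 8).
    The inverse of 7 mod 8 is 7 (since 7·7 = 49 = 6·8 + 1), so t ≡ 7·5 = 35 ≡ 3 (mod 8).
    Then x = 44 + 55·3 = 209, valid modulo lcm(55, 8) = 440: x ≡ 209 (mod 440).
Verify: 209 mod 5 = 4 ✓, 209 mod 11 = 0 ✓, 209 mod 8 = 1 ✓.

x ≡ 209 (mod 440).


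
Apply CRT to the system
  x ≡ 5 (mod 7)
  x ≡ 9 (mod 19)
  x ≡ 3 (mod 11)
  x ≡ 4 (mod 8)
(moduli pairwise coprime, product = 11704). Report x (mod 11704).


Product of moduli M = 7 · 19 · 11 · 8 = 11704.
Merge one congruence at a time:
  Start: x ≡ 5 (mod 7).
  Combine with x ≡ 9 (mod 19); new modulus lcm = 133.
    Write x = 5 + 7·t and substitute into x ≡ 9 (mod 19): 7·t ≡ 9 − 5 = 4 (mod 19).
    The inverse of 7 mod 19 is 11 (since 7·11 = 77 = 4·19 + 1), so t ≡ 11·4 = 44 ≡ 6 (mod 19).
    Then x = 5 + 7·6 = 47, valid modulo lcm(7, 19) = 133: x ≡ 47 (mod 133).
  Combine with x ≡ 3 (mod 11); new modulus lcm = 1463.
    Write x = 47 + 133·t and substitute into x ≡ 3 (mod 11): 133·t ≡ 3 − 47 = -44 (mod 11).
    Reduce coefficients mod 11: 1·t ≡ 0 (mod 11).
    So t ≡ 0 (mod 11).
    Then x = 47 + 133·0 = 47, valid modulo lcm(133, 11) = 1463: x ≡ 47 (mod 1463).
  Combine with x ≡ 4 (mod 8); new modulus lcm = 11704.
    Write x = 47 + 1463·t and substitute into x ≡ 4 (mod 8): 1463·t ≡ 4 − 47 = -43 (mod 8).
    Reduce coefficients mod 8: 7·t ≡ 5 (mod 8).
    The inverse of 7 mod 8 is 7 (since 7·7 = 49 = 6·8 + 1), so t ≡ 7·5 = 35 ≡ 3 (mod 8).
    Then x = 47 + 1463·3 = 4436, valid modulo lcm(1463, 8) = 11704: x ≡ 4436 (mod 11704).
Verify against each original: 4436 mod 7 = 5, 4436 mod 19 = 9, 4436 mod 11 = 3, 4436 mod 8 = 4.

x ≡ 4436 (mod 11704).


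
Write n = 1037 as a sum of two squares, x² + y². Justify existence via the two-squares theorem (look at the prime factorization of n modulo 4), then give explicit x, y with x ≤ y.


Step 1: Factor n = 1037 = 17 · 61.
Step 2: Check the mod-4 condition on each prime factor: 17 ≡ 1 (mod 4), exponent 1; 61 ≡ 1 (mod 4), exponent 1.
All primes ≡ 3 (mod 4) appear to even exponent (or don't appear), so by the two-squares theorem n IS expressible as a sum of two squares.
Step 3: Build a representation. Here n = 17 · 61 is a product of primes ≡ 1 (mod 4). Each prime p ≡ 1 (mod 4) is itself a sum of two squares; find a² by testing p − a² for a perfect square:
  17: 17 − 1² = 16 = 4² ⇒ 17 = 1² + 4².
  61: 61 − 1² = 60, 61 − 2² = 57, 61 − 3² = 52, 61 − 4² = 45, 61 − 5² = 36 = 6² ⇒ 61 = 5² + 6².
  Combine using the Brahmagupta–Fibonacci identity (a² + b²)(c² + d²) = (ac − bd)² + (ad + bc)² = (ac + bd)² + (ad − bc)²:
  17 · 61 = 1037: from (1² + 4²)(5² + 6²), take (1·5 − 4·6, 1·6 + 4·5) = (5 − 24, 6 + 20) = (-19, 26); dropping signs (only squares matter) gives (19, 26); check 19² + 26² = 361 + 676 = 1037 ✓.
Step 4: Order so x ≤ y and verify: 19² + 26² = 361 + 676 = 1037 = n. ✓

n = 1037 = 19² + 26² (one valid representation with x ≤ y).


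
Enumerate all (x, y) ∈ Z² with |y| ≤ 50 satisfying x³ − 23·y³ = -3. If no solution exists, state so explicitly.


The equation is x³ - 23y³ = -3. For fixed y, x³ = 23·y³ − 3, so a solution requires the RHS to be a perfect cube.
Strategy: iterate y from -50 to 50, compute RHS = 23·y³ − 3, and check whether it is a (positive or negative) perfect cube.
Check small values of y:
  y = 0: RHS = -3 is not a perfect cube.
  y = 1: RHS = 20 is not a perfect cube.
  y = -1: RHS = -26 is not a perfect cube.
  y = 2: RHS = 181 is not a perfect cube.
  y = -2: RHS = -187 is not a perfect cube.
  y = 3: RHS = 618 is not a perfect cube.
  y = -3: RHS = -624 is not a perfect cube.
Continuing the search up to |y| = 50 finds no solutions either.
No (x, y) in the scanned range satisfies the equation.

No integer solutions with |y| ≤ 50.


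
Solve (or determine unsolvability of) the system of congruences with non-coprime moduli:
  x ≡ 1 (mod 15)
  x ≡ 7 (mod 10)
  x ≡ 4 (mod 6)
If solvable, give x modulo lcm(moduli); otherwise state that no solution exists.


Moduli 15, 10, 6 are not pairwise coprime, so CRT works modulo lcm(m_i) when all pairwise compatibility conditions hold.
Pairwise compatibility: gcd(m_i, m_j) must divide a_i - a_j for every pair.
Merge one congruence at a time:
  Start: x ≡ 1 (mod 15).
  Combine with x ≡ 7 (mod 10): gcd(15, 10) = 5, and 7 - 1 = 6 is NOT divisible by 5.
    ⇒ system is inconsistent (no integer solution).

No solution (the system is inconsistent).


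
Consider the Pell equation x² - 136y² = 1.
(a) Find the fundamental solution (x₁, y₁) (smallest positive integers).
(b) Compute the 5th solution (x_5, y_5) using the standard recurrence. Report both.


Step 1: Find the fundamental solution (x₁, y₁) of x² - 136y² = 1.
  Expand √136 as a continued fraction. a₀ = ⌊√136⌋ = 11; iterate m_{k+1} = d_k·a_k − m_k, d_{k+1} = (136 − m_{k+1}²)/d_k, a_{k+1} = ⌊(a₀ + m_{k+1})/d_{k+1}⌋ (starting m₀ = 0, d₀ = 1), with convergents p_k = a_k·p_{k-1} + p_{k-2}, q_k = a_k·q_{k-1} + q_{k-2} (p₋₁ = 1, q₋₁ = 0):
  k = 0: a₀ = 11; p₀/q₀ = 11/1; p₀² − 136·q₀² = 121 − 136 = -15.
  k = 1: m = 11, d = 15, a = ⌊(11 + 11)/15⌋ = 1; p/q = (1·11 + 1)/(1·1 + 0) = 12/1; p² − 136·q² = 144 − 136 = 8.
  k = 2: m = 4, d = 8, a = ⌊(11 + 4)/8⌋ = 1; p/q = (1·12 + 11)/(1·1 + 1) = 23/2; p² − 136·q² = 529 − 544 = -15.
  k = 3: m = 4, d = 15, a = ⌊(11 + 4)/15⌋ = 1; p/q = (1·23 + 12)/(1·2 + 1) = 35/3; p² − 136·q² = 1225 − 1224 = 1.
  The first convergent with p² − 136·q² = 1 gives the fundamental solution (x₁, y₁) = (35, 3).
Step 2: Apply the recurrence (x_{n+1}, y_{n+1}) = (x₁x_n + 136y₁y_n, x₁y_n + y₁x_n) repeatedly.
  From (x_1, y_1) = (35, 3): x_2 = 35·35 + 136·3·3 = 2449; y_2 = 35·3 + 3·35 = 210.
  From (x_2, y_2) = (2449, 210): x_3 = 35·2449 + 136·3·210 = 171395; y_3 = 35·210 + 3·2449 = 14697.
  From (x_3, y_3) = (171395, 14697): x_4 = 35·171395 + 136·3·14697 = 11995201; y_4 = 35·14697 + 3·171395 = 1028580.
  From (x_4, y_4) = (11995201, 1028580): x_5 = 35·11995201 + 136·3·1028580 = 839492675; y_5 = 35·1028580 + 3·11995201 = 71985903.
Step 3: Verify x_5² - 136·y_5² = 704747951378655625 - 704747951378655624 = 1 (should be 1). ✓

(x_1, y_1) = (35, 3); (x_5, y_5) = (839492675, 71985903).


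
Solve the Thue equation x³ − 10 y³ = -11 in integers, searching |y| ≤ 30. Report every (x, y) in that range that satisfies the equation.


The equation is x³ - 10y³ = -11. For fixed y, x³ = 10·y³ − 11, so a solution requires the RHS to be a perfect cube.
Strategy: iterate y from -30 to 30, compute RHS = 10·y³ − 11, and check whether it is a (positive or negative) perfect cube.
Check small values of y:
  y = 0: RHS = -11 is not a perfect cube.
  y = 1: RHS = -1 = (-1)³ ⇒ x = -1 works.
  y = -1: RHS = -21 is not a perfect cube.
  y = 2: RHS = 69 is not a perfect cube.
  y = -2: RHS = -91 is not a perfect cube.
  y = 3: RHS = 259 is not a perfect cube.
  y = -3: RHS = -281 is not a perfect cube.
Continuing the search up to |y| = 30 finds no further solutions beyond those listed.
Collected solutions: (-1, 1).

Solutions (with |y| ≤ 30): (-1, 1).


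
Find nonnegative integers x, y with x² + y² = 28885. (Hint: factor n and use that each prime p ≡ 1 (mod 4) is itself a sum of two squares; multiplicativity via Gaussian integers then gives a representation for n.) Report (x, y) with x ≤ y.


Step 1: Factor n = 28885 = 5 · 53 · 109.
Step 2: Check the mod-4 condition on each prime factor: 5 ≡ 1 (mod 4), exponent 1; 53 ≡ 1 (mod 4), exponent 1; 109 ≡ 1 (mod 4), exponent 1.
All primes ≡ 3 (mod 4) appear to even exponent (or don't appear), so by the two-squares theorem n IS expressible as a sum of two squares.
Step 3: Build a representation. Here n = 5 · 53 · 109 is a product of primes ≡ 1 (mod 4). Each prime p ≡ 1 (mod 4) is itself a sum of two squares; find a² by testing p − a² for a perfect square:
  5: 5 − 1² = 4 = 2² ⇒ 5 = 1² + 2².
  53: 53 − 1² = 52, 53 − 2² = 49 = 7² ⇒ 53 = 2² + 7².
  109: 109 − 1² = 108, 109 − 2² = 105, 109 − 3² = 100 = 10² ⇒ 109 = 3² + 10².
  Combine using the Brahmagupta–Fibonacci identity (a² + b²)(c² + d²) = (ac − bd)² + (ad + bc)² = (ac + bd)² + (ad − bc)²:
  5 · 53 = 265: from (1² + 2²)(2² + 7²), take (1·2 − 2·7, 1·7 + 2·2) = (2 − 14, 7 + 4) = (-12, 11); dropping signs (only squares matter) gives (12, 11); check 12² + 11² = 144 + 121 = 265 ✓.
  265 · 109 = 28885: from (12² + 11²)(3² + 10²), take (12·3 − 11·10, 12·10 + 11·3) = (36 − 110, 120 + 33) = (-74, 153); dropping signs (only squares matter) gives (74, 153); check 74² + 153² = 5476 + 23409 = 28885 ✓.
Step 4: Order so x ≤ y and verify: 74² + 153² = 5476 + 23409 = 28885 = n. ✓

n = 28885 = 74² + 153² (one valid representation with x ≤ y).


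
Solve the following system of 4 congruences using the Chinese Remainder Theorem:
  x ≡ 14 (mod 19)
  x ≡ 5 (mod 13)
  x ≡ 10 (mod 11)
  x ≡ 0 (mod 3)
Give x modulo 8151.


Product of moduli M = 19 · 13 · 11 · 3 = 8151.
Merge one congruence at a time:
  Start: x ≡ 14 (mod 19).
  Combine with x ≡ 5 (mod 13); new modulus lcm = 247.
    Write x = 14 + 19·t and substitute into x ≡ 5 (mod 13): 19·t ≡ 5 − 14 = -9 (mod 13).
    Reduce coefficients mod 13: 6·t ≡ 4 (mod 13).
    The inverse of 6 mod 13 is 11 (since 6·11 = 66 = 5·13 + 1), so t ≡ 11·4 = 44 ≡ 5 (mod 13).
    Then x = 14 + 19·5 = 109, valid modulo lcm(19, 13) = 247: x ≡ 109 (mod 247).
  Combine with x ≡ 10 (mod 11); new modulus lcm = 2717.
    Write x = 109 + 247·t and substitute into x ≡ 10 (mod 11): 247·t ≡ 10 − 109 = -99 (mod 11).
    Reduce coefficients mod 11: 5·t ≡ 0 (mod 11).
    The inverse of 5 mod 11 is 9 (since 5·9 = 45 = 4·11 + 1), so t ≡ 9·0 = 0 ≡ 0 (mod 11).
    Then x = 109 + 247·0 = 109, valid modulo lcm(247, 11) = 2717: x ≡ 109 (mod 2717).
  Combine with x ≡ 0 (mod 3); new modulus lcm = 8151.
    Write x = 109 + 2717·t and substitute into x ≡ 0 (mod 3): 2717·t ≡ 0 − 109 = -109 (mod 3).
    Reduce coefficients mod 3: 2·t ≡ 2 (mod 3).
    The inverse of 2 mod 3 is 2 (since 2·2 = 4 = 1·3 + 1), so t ≡ 2·2 = 4 ≡ 1 (mod 3).
    Then x = 109 + 2717·1 = 2826, valid modulo lcm(2717, 3) = 8151: x ≡ 2826 (mod 8151).
Verify against each original: 2826 mod 19 = 14, 2826 mod 13 = 5, 2826 mod 11 = 10, 2826 mod 3 = 0.

x ≡ 2826 (mod 8151).


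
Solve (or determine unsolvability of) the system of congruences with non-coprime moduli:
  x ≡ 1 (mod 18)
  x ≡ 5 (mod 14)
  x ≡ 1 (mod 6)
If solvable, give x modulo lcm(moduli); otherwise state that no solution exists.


Moduli 18, 14, 6 are not pairwise coprime, so CRT works modulo lcm(m_i) when all pairwise compatibility conditions hold.
Pairwise compatibility: gcd(m_i, m_j) must divide a_i - a_j for every pair.
Merge one congruence at a time:
  Start: x ≡ 1 (mod 18).
  Combine with x ≡ 5 (mod 14): gcd(18, 14) = 2; 5 - 1 = 4, which IS divisible by 2, so compatible.
    Write x = 1 + 18·t and substitute into x ≡ 5 (mod 14): 18·t ≡ 5 − 1 = 4 (mod 14).
    Divide the congruence (and modulus) by g = 2: 9·t ≡ 2 (mod 7).
    Reduce coefficients mod 7: 2·t ≡ 2 (mod 7).
    The inverse of 2 mod 7 is 4 (since 2·4 = 8 = 1·7 + 1), so t ≡ 4·2 = 8 ≡ 1 (mod 7).
    Then x = 1 + 18·1 = 19, valid modulo lcm(18, 14) = 126: x ≡ 19 (mod 126).
  Combine with x ≡ 1 (mod 6): gcd(126, 6) = 6; 1 - 19 = -18, which IS divisible by 6, so compatible.
    Write x = 19 + 126·t and substitute into x ≡ 1 (mod 6): 126·t ≡ 1 − 19 = -18 (mod 6).
    Divide the congruence (and modulus) by g = 6: 21·t ≡ -3 (mod 1).
    Modulo 1 every t works; take t = 0.
    Then x = 19 + 126·0 = 19, valid modulo lcm(126, 6) = 126: x ≡ 19 (mod 126).
Verify: 19 mod 18 = 1, 19 mod 14 = 5, 19 mod 6 = 1.

x ≡ 19 (mod 126).


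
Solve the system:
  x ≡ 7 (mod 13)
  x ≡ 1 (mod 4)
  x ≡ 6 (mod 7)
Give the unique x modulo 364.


Moduli 13, 4, 7 are pairwise coprime; by CRT there is a unique solution modulo M = 13 · 4 · 7 = 364.
Solve pairwise, accumulating the modulus:
  Start with x ≡ 7 (mod 13).
  Combine with x ≡ 1 (mod 4): since gcd(13, 4) = 1, we get a unique residue mod 52.
    Write x = 7 + 13·t and substitute into x ≡ 1 (mod 4): 13·t ≡ 1 − 7 = -6 (mod 4).
    Reduce coefficients mod 4: 1·t ≡ 2 (mod 4).
    So t ≡ 2 (mod 4).
    Then x = 7 + 13·2 = 33, valid modulo lcm(13, 4) = 52: x ≡ 33 (mod 52).
  Combine with x ≡ 6 (mod 7): since gcd(52, 7) = 1, we get a unique residue mod 364.
    Write x = 33 + 52·t and substitute into x ≡ 6 (mod 7): 52·t ≡ 6 − 33 = -27 (mod 7).
    Reduce coefficients mod 7: 3·t ≡ 1 (mod 7).
    The inverse of 3 mod 7 is 5 (since 3·5 = 15 = 2·7 + 1), so t ≡ 5·1 = 5 ≡ 5 (mod 7).
    Then x = 33 + 52·5 = 293, valid modulo lcm(52, 7) = 364: x ≡ 293 (mod 364).
Verify: 293 mod 13 = 7 ✓, 293 mod 4 = 1 ✓, 293 mod 7 = 6 ✓.

x ≡ 293 (mod 364).


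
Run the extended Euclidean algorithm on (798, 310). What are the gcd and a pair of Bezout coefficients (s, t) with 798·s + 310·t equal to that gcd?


Euclidean algorithm on (798, 310) — divide until remainder is 0:
  798 = 2 · 310 + 178
  310 = 1 · 178 + 132
  178 = 1 · 132 + 46
  132 = 2 · 46 + 40
  46 = 1 · 40 + 6
  40 = 6 · 6 + 4
  6 = 1 · 4 + 2
  4 = 2 · 2 + 0
gcd(798, 310) = 2.
Track Bezout coefficients alongside the remainders: start with r₀ = 798 = a·1 + b·0 (s = 1, t = 0) and r₁ = 310 = a·0 + b·1 (s = 0, t = 1); each new remainder r_{k+1} = r_{k-1} − q_k·r_k inherits s_{k+1} = s_{k-1} − q_k·s_k, t_{k+1} = t_{k-1} − q_k·t_k, so r_k = a·s_k + b·t_k at every step:
  q = 2: r = 178, s = 1 − 2·0 = 1, t = 0 − 2·1 = -2  (check: 798·1 + 310·(-2) = 178)
  q = 1: r = 132, s = 0 − 1·1 = -1, t = 1 − 1·(-2) = 3  (check: 798·(-1) + 310·3 = 132)
  q = 1: r = 46, s = 1 − 1·(-1) = 2, t = -2 − 1·3 = -5  (check: 798·2 + 310·(-5) = 46)
  q = 2: r = 40, s = -1 − 2·2 = -5, t = 3 − 2·(-5) = 13  (check: 798·(-5) + 310·13 = 40)
  q = 1: r = 6, s = 2 − 1·(-5) = 7, t = -5 − 1·13 = -18  (check: 798·7 + 310·(-18) = 6)
  q = 6: r = 4, s = -5 − 6·7 = -47, t = 13 − 6·(-18) = 121  (check: 798·(-47) + 310·121 = 4)
  q = 1: r = 2, s = 7 − 1·(-47) = 54, t = -18 − 1·121 = -139  (check: 798·54 + 310·(-139) = 2)
The row with r = 2 (the gcd) gives the Bezout coefficients s = 54, t = -139.
Result: 798 · (54) + 310 · (-139) = 2.

gcd(798, 310) = 2; s = 54, t = -139 (check: 798·54 + 310·(-139) = 2).


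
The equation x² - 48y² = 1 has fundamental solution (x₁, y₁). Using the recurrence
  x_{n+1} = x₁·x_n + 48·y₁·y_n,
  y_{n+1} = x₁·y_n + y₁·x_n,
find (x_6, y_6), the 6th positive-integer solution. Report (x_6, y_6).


Step 1: Find the fundamental solution (x₁, y₁) of x² - 48y² = 1.
  Expand √48 as a continued fraction. a₀ = ⌊√48⌋ = 6; iterate m_{k+1} = d_k·a_k − m_k, d_{k+1} = (48 − m_{k+1}²)/d_k, a_{k+1} = ⌊(a₀ + m_{k+1})/d_{k+1}⌋ (starting m₀ = 0, d₀ = 1), with convergents p_k = a_k·p_{k-1} + p_{k-2}, q_k = a_k·q_{k-1} + q_{k-2} (p₋₁ = 1, q₋₁ = 0):
  k = 0: a₀ = 6; p₀/q₀ = 6/1; p₀² − 48·q₀² = 36 − 48 = -12.
  k = 1: m = 6, d = 12, a = ⌊(6 + 6)/12⌋ = 1; p/q = (1·6 + 1)/(1·1 + 0) = 7/1; p² − 48·q² = 49 − 48 = 1.
  The first convergent with p² − 48·q² = 1 gives the fundamental solution (x₁, y₁) = (7, 1).
Step 2: Apply the recurrence (x_{n+1}, y_{n+1}) = (x₁x_n + 48y₁y_n, x₁y_n + y₁x_n) repeatedly.
  From (x_1, y_1) = (7, 1): x_2 = 7·7 + 48·1·1 = 97; y_2 = 7·1 + 1·7 = 14.
  From (x_2, y_2) = (97, 14): x_3 = 7·97 + 48·1·14 = 1351; y_3 = 7·14 + 1·97 = 195.
  From (x_3, y_3) = (1351, 195): x_4 = 7·1351 + 48·1·195 = 18817; y_4 = 7·195 + 1·1351 = 2716.
  From (x_4, y_4) = (18817, 2716): x_5 = 7·18817 + 48·1·2716 = 262087; y_5 = 7·2716 + 1·18817 = 37829.
  From (x_5, y_5) = (262087, 37829): x_6 = 7·262087 + 48·1·37829 = 3650401; y_6 = 7·37829 + 1·262087 = 526890.
Step 3: Verify x_6² - 48·y_6² = 13325427460801 - 13325427460800 = 1 (should be 1). ✓

(x_1, y_1) = (7, 1); (x_6, y_6) = (3650401, 526890).


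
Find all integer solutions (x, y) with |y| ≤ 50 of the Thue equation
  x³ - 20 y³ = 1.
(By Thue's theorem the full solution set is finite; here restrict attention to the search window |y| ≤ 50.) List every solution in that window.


The equation is x³ - 20y³ = 1. For fixed y, x³ = 20·y³ + 1, so a solution requires the RHS to be a perfect cube.
Strategy: iterate y from -50 to 50, compute RHS = 20·y³ + 1, and check whether it is a (positive or negative) perfect cube.
Check small values of y:
  y = 0: RHS = 1 = (1)³ ⇒ x = 1 works.
  y = 1: RHS = 21 is not a perfect cube.
  y = -1: RHS = -19 is not a perfect cube.
  y = 2: RHS = 161 is not a perfect cube.
  y = -2: RHS = -159 is not a perfect cube.
  y = 3: RHS = 541 is not a perfect cube.
  y = -3: RHS = -539 is not a perfect cube.
Continuing, at y = -7: RHS = -6859 = (-19)³ ⇒ x = -19 works.
Searching the remaining y in |y| ≤ 50 finds no further solutions.
Collected solutions: (1, 0), (-19, -7).

Solutions (with |y| ≤ 50): (1, 0), (-19, -7).


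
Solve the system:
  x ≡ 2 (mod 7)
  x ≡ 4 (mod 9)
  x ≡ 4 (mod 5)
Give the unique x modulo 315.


Moduli 7, 9, 5 are pairwise coprime; by CRT there is a unique solution modulo M = 7 · 9 · 5 = 315.
Solve pairwise, accumulating the modulus:
  Start with x ≡ 2 (mod 7).
  Combine with x ≡ 4 (mod 9): since gcd(7, 9) = 1, we get a unique residue mod 63.
    Write x = 2 + 7·t and substitute into x ≡ 4 (mod 9): 7·t ≡ 4 − 2 = 2 (mod 9).
    The inverse of 7 mod 9 is 4 (since 7·4 = 28 = 3·9 + 1), so t ≡ 4·2 = 8 ≡ 8 (mod 9).
    Then x = 2 + 7·8 = 58, valid modulo lcm(7, 9) = 63: x ≡ 58 (mod 63).
  Combine with x ≡ 4 (mod 5): since gcd(63, 5) = 1, we get a unique residue mod 315.
    Write x = 58 + 63·t and substitute into x ≡ 4 (mod 5): 63·t ≡ 4 − 58 = -54 (mod 5).
    Reduce coefficients mod 5: 3·t ≡ 1 (mod 5).
    The inverse of 3 mod 5 is 2 (since 3·2 = 6 = 1·5 + 1), so t ≡ 2·1 = 2 ≡ 2 (mod 5).
    Then x = 58 + 63·2 = 184, valid modulo lcm(63, 5) = 315: x ≡ 184 (mod 315).
Verify: 184 mod 7 = 2 ✓, 184 mod 9 = 4 ✓, 184 mod 5 = 4 ✓.

x ≡ 184 (mod 315).


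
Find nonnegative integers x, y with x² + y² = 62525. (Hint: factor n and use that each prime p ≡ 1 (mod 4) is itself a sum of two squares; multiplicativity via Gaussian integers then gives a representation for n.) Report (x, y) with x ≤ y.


Step 1: Factor n = 62525 = 5^2 · 41 · 61.
Step 2: Check the mod-4 condition on each prime factor: 5 ≡ 1 (mod 4), exponent 2; 41 ≡ 1 (mod 4), exponent 1; 61 ≡ 1 (mod 4), exponent 1.
All primes ≡ 3 (mod 4) appear to even exponent (or don't appear), so by the two-squares theorem n IS expressible as a sum of two squares.
Step 3: Build a representation. Group n = k² · m with k = 5 and m = 41 · 61 = 2501 (a product of primes ≡ 1 (mod 4)); a representation of m scales to one of n via (k·x)² + (k·y)² = k²(x² + y²). Each prime p ≡ 1 (mod 4) is itself a sum of two squares; find a² by testing p − a² for a perfect square:
  41: 41 − 1² = 40, 41 − 2² = 37, 41 − 3² = 32, 41 − 4² = 25 = 5² ⇒ 41 = 4² + 5².
  61: 61 − 1² = 60, 61 − 2² = 57, 61 − 3² = 52, 61 − 4² = 45, 61 − 5² = 36 = 6² ⇒ 61 = 5² + 6².
  Combine using the Brahmagupta–Fibonacci identity (a² + b²)(c² + d²) = (ac − bd)² + (ad + bc)² = (ac + bd)² + (ad − bc)²:
  41 · 61 = 2501: from (4² + 5²)(5² + 6²), take (4·5 − 5·6, 4·6 + 5·5) = (20 − 30, 24 + 25) = (-10, 49); dropping signs (only squares matter) gives (10, 49); check 10² + 49² = 100 + 2401 = 2501 ✓.
  Scale by k = 5: (5·10, 5·49) = (50, 245).
Step 4: Order so x ≤ y and verify: 50² + 245² = 2500 + 60025 = 62525 = n. ✓

n = 62525 = 50² + 245² (one valid representation with x ≤ y).


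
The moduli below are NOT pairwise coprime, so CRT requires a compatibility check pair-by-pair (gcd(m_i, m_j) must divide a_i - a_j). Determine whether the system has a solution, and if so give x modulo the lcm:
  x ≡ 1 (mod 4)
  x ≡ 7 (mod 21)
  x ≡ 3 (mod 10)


Moduli 4, 21, 10 are not pairwise coprime, so CRT works modulo lcm(m_i) when all pairwise compatibility conditions hold.
Pairwise compatibility: gcd(m_i, m_j) must divide a_i - a_j for every pair.
Merge one congruence at a time:
  Start: x ≡ 1 (mod 4).
  Combine with x ≡ 7 (mod 21): gcd(4, 21) = 1; 7 - 1 = 6, which IS divisible by 1, so compatible.
    Write x = 1 + 4·t and substitute into x ≡ 7 (mod 21): 4·t ≡ 7 − 1 = 6 (mod 21).
    The inverse of 4 mod 21 is 16 (since 4·16 = 64 = 3·21 + 1), so t ≡ 16·6 = 96 ≡ 12 (mod 21).
    Then x = 1 + 4·12 = 49, valid modulo lcm(4, 21) = 84: x ≡ 49 (mod 84).
  Combine with x ≡ 3 (mod 10): gcd(84, 10) = 2; 3 - 49 = -46, which IS divisible by 2, so compatible.
    Write x = 49 + 84·t and substitute into x ≡ 3 (mod 10): 84·t ≡ 3 − 49 = -46 (mod 10).
    Divide the congruence (and modulus) by g = 2: 42·t ≡ -23 (mod 5).
    Reduce coefficients mod 5: 2·t ≡ 2 (mod 5).
    The inverse of 2 mod 5 is 3 (since 2·3 = 6 = 1·5 + 1), so t ≡ 3·2 = 6 ≡ 1 (mod 5).
    Then x = 49 + 84·1 = 133, valid modulo lcm(84, 10) = 420: x ≡ 133 (mod 420).
Verify: 133 mod 4 = 1, 133 mod 21 = 7, 133 mod 10 = 3.

x ≡ 133 (mod 420).


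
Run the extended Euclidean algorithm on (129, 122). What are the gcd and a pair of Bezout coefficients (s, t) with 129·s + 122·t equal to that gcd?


Euclidean algorithm on (129, 122) — divide until remainder is 0:
  129 = 1 · 122 + 7
  122 = 17 · 7 + 3
  7 = 2 · 3 + 1
  3 = 3 · 1 + 0
gcd(129, 122) = 1.
Track Bezout coefficients alongside the remainders: start with r₀ = 129 = a·1 + b·0 (s = 1, t = 0) and r₁ = 122 = a·0 + b·1 (s = 0, t = 1); each new remainder r_{k+1} = r_{k-1} − q_k·r_k inherits s_{k+1} = s_{k-1} − q_k·s_k, t_{k+1} = t_{k-1} − q_k·t_k, so r_k = a·s_k + b·t_k at every step:
  q = 1: r = 7, s = 1 − 1·0 = 1, t = 0 − 1·1 = -1  (check: 129·1 + 122·(-1) = 7)
  q = 17: r = 3, s = 0 − 17·1 = -17, t = 1 − 17·(-1) = 18  (check: 129·(-17) + 122·18 = 3)
  q = 2: r = 1, s = 1 − 2·(-17) = 35, t = -1 − 2·18 = -37  (check: 129·35 + 122·(-37) = 1)
The row with r = 1 (the gcd) gives the Bezout coefficients s = 35, t = -37.
Result: 129 · (35) + 122 · (-37) = 1.

gcd(129, 122) = 1; s = 35, t = -37 (check: 129·35 + 122·(-37) = 1).


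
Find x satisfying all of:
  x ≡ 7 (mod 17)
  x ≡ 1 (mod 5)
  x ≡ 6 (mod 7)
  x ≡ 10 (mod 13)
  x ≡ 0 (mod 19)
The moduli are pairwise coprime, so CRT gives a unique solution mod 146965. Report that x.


Product of moduli M = 17 · 5 · 7 · 13 · 19 = 146965.
Merge one congruence at a time:
  Start: x ≡ 7 (mod 17).
  Combine with x ≡ 1 (mod 5); new modulus lcm = 85.
    Write x = 7 + 17·t and substitute into x ≡ 1 (mod 5): 17·t ≡ 1 − 7 = -6 (mod 5).
    Reduce coefficients mod 5: 2·t ≡ 4 (mod 5).
    The inverse of 2 mod 5 is 3 (since 2·3 = 6 = 1·5 + 1), so t ≡ 3·4 = 12 ≡ 2 (mod 5).
    Then x = 7 + 17·2 = 41, valid modulo lcm(17, 5) = 85: x ≡ 41 (mod 85).
  Combine with x ≡ 6 (mod 7); new modulus lcm = 595.
    Write x = 41 + 85·t and substitute into x ≡ 6 (mod 7): 85·t ≡ 6 − 41 = -35 (mod 7).
    Reduce coefficients mod 7: 1·t ≡ 0 (mod 7).
    So t ≡ 0 (mod 7).
    Then x = 41 + 85·0 = 41, valid modulo lcm(85, 7) = 595: x ≡ 41 (mod 595).
  Combine with x ≡ 10 (mod 13); new modulus lcm = 7735.
    Write x = 41 + 595·t and substitute into x ≡ 10 (mod 13): 595·t ≡ 10 − 41 = -31 (mod 13).
    Reduce coefficients mod 13: 10·t ≡ 8 (mod 13).
    The inverse of 10 mod 13 is 4 (since 10·4 = 40 = 3·13 + 1), so t ≡ 4·8 = 32 ≡ 6 (mod 13).
    Then x = 41 + 595·6 = 3611, valid modulo lcm(595, 13) = 7735: x ≡ 3611 (mod 7735).
  Combine with x ≡ 0 (mod 19); new modulus lcm = 146965.
    Write x = 3611 + 7735·t and substitute into x ≡ 0 (mod 19): 7735·t ≡ 0 − 3611 = -3611 (mod 19).
    Reduce coefficients mod 19: 2·t ≡ 18 (mod 19).
    The inverse of 2 mod 19 is 10 (since 2·10 = 20 = 1·19 + 1), so t ≡ 10·18 = 180 ≡ 9 (mod 19).
    Then x = 3611 + 7735·9 = 73226, valid modulo lcm(7735, 19) = 146965: x ≡ 73226 (mod 146965).
Verify against each original: 73226 mod 17 = 7, 73226 mod 5 = 1, 73226 mod 7 = 6, 73226 mod 13 = 10, 73226 mod 19 = 0.

x ≡ 73226 (mod 146965).


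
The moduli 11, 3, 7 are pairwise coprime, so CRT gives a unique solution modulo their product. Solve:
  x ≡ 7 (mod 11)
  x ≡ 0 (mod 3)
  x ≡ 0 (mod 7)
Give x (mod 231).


Moduli 11, 3, 7 are pairwise coprime; by CRT there is a unique solution modulo M = 11 · 3 · 7 = 231.
Solve pairwise, accumulating the modulus:
  Start with x ≡ 7 (mod 11).
  Combine with x ≡ 0 (mod 3): since gcd(11, 3) = 1, we get a unique residue mod 33.
    Write x = 7 + 11·t and substitute into x ≡ 0 (mod 3): 11·t ≡ 0 − 7 = -7 (mod 3).
    Reduce coefficients mod 3: 2·t ≡ 2 (mod 3).
    The inverse of 2 mod 3 is 2 (since 2·2 = 4 = 1·3 + 1), so t ≡ 2·2 = 4 ≡ 1 (mod 3).
    Then x = 7 + 11·1 = 18, valid modulo lcm(11, 3) = 33: x ≡ 18 (mod 33).
  Combine with x ≡ 0 (mod 7): since gcd(33, 7) = 1, we get a unique residue mod 231.
    Write x = 18 + 33·t and substitute into x ≡ 0 (mod 7): 33·t ≡ 0 − 18 = -18 (mod 7).
    Reduce coefficients mod 7: 5·t ≡ 3 (mod 7).
    The inverse of 5 mod 7 is 3 (since 5·3 = 15 = 2·7 + 1), so t ≡ 3·3 = 9 ≡ 2 (mod 7).
    Then x = 18 + 33·2 = 84, valid modulo lcm(33, 7) = 231: x ≡ 84 (mod 231).
Verify: 84 mod 11 = 7 ✓, 84 mod 3 = 0 ✓, 84 mod 7 = 0 ✓.

x ≡ 84 (mod 231).


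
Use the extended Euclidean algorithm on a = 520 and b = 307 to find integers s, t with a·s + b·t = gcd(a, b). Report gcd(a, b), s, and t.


Euclidean algorithm on (520, 307) — divide until remainder is 0:
  520 = 1 · 307 + 213
  307 = 1 · 213 + 94
  213 = 2 · 94 + 25
  94 = 3 · 25 + 19
  25 = 1 · 19 + 6
  19 = 3 · 6 + 1
  6 = 6 · 1 + 0
gcd(520, 307) = 1.
Track Bezout coefficients alongside the remainders: start with r₀ = 520 = a·1 + b·0 (s = 1, t = 0) and r₁ = 307 = a·0 + b·1 (s = 0, t = 1); each new remainder r_{k+1} = r_{k-1} − q_k·r_k inherits s_{k+1} = s_{k-1} − q_k·s_k, t_{k+1} = t_{k-1} − q_k·t_k, so r_k = a·s_k + b·t_k at every step:
  q = 1: r = 213, s = 1 − 1·0 = 1, t = 0 − 1·1 = -1  (check: 520·1 + 307·(-1) = 213)
  q = 1: r = 94, s = 0 − 1·1 = -1, t = 1 − 1·(-1) = 2  (check: 520·(-1) + 307·2 = 94)
  q = 2: r = 25, s = 1 − 2·(-1) = 3, t = -1 − 2·2 = -5  (check: 520·3 + 307·(-5) = 25)
  q = 3: r = 19, s = -1 − 3·3 = -10, t = 2 − 3·(-5) = 17  (check: 520·(-10) + 307·17 = 19)
  q = 1: r = 6, s = 3 − 1·(-10) = 13, t = -5 − 1·17 = -22  (check: 520·13 + 307·(-22) = 6)
  q = 3: r = 1, s = -10 − 3·13 = -49, t = 17 − 3·(-22) = 83  (check: 520·(-49) + 307·83 = 1)
The row with r = 1 (the gcd) gives the Bezout coefficients s = -49, t = 83.
Result: 520 · (-49) + 307 · (83) = 1.

gcd(520, 307) = 1; s = -49, t = 83 (check: 520·(-49) + 307·83 = 1).


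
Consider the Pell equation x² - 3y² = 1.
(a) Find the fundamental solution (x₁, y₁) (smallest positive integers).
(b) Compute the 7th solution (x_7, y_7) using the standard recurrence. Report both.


Step 1: Find the fundamental solution (x₁, y₁) of x² - 3y² = 1.
  Expand √3 as a continued fraction. a₀ = ⌊√3⌋ = 1; iterate m_{k+1} = d_k·a_k − m_k, d_{k+1} = (3 − m_{k+1}²)/d_k, a_{k+1} = ⌊(a₀ + m_{k+1})/d_{k+1}⌋ (starting m₀ = 0, d₀ = 1), with convergents p_k = a_k·p_{k-1} + p_{k-2}, q_k = a_k·q_{k-1} + q_{k-2} (p₋₁ = 1, q₋₁ = 0):
  k = 0: a₀ = 1; p₀/q₀ = 1/1; p₀² − 3·q₀² = 1 − 3 = -2.
  k = 1: m = 1, d = 2, a = ⌊(1 + 1)/2⌋ = 1; p/q = (1·1 + 1)/(1·1 + 0) = 2/1; p² − 3·q² = 4 − 3 = 1.
  The first convergent with p² − 3·q² = 1 gives the fundamental solution (x₁, y₁) = (2, 1).
Step 2: Apply the recurrence (x_{n+1}, y_{n+1}) = (x₁x_n + 3y₁y_n, x₁y_n + y₁x_n) repeatedly.
  From (x_1, y_1) = (2, 1): x_2 = 2·2 + 3·1·1 = 7; y_2 = 2·1 + 1·2 = 4.
  From (x_2, y_2) = (7, 4): x_3 = 2·7 + 3·1·4 = 26; y_3 = 2·4 + 1·7 = 15.
  From (x_3, y_3) = (26, 15): x_4 = 2·26 + 3·1·15 = 97; y_4 = 2·15 + 1·26 = 56.
  From (x_4, y_4) = (97, 56): x_5 = 2·97 + 3·1·56 = 362; y_5 = 2·56 + 1·97 = 209.
  From (x_5, y_5) = (362, 209): x_6 = 2·362 + 3·1·209 = 1351; y_6 = 2·209 + 1·362 = 780.
  From (x_6, y_6) = (1351, 780): x_7 = 2·1351 + 3·1·780 = 5042; y_7 = 2·780 + 1·1351 = 2911.
Step 3: Verify x_7² - 3·y_7² = 25421764 - 25421763 = 1 (should be 1). ✓

(x_1, y_1) = (2, 1); (x_7, y_7) = (5042, 2911).
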